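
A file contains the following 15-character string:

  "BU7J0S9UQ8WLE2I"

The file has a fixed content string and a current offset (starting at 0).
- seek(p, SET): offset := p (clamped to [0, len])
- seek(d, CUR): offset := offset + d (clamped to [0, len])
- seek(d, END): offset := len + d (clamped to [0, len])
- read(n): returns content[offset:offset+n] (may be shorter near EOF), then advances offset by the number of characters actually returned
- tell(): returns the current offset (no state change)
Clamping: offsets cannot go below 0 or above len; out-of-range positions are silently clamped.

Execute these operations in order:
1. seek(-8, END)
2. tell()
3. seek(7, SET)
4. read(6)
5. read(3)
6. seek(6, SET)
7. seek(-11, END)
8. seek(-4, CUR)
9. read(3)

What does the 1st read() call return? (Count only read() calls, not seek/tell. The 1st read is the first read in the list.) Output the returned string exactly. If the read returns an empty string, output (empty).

After 1 (seek(-8, END)): offset=7
After 2 (tell()): offset=7
After 3 (seek(7, SET)): offset=7
After 4 (read(6)): returned 'UQ8WLE', offset=13
After 5 (read(3)): returned '2I', offset=15
After 6 (seek(6, SET)): offset=6
After 7 (seek(-11, END)): offset=4
After 8 (seek(-4, CUR)): offset=0
After 9 (read(3)): returned 'BU7', offset=3

Answer: UQ8WLE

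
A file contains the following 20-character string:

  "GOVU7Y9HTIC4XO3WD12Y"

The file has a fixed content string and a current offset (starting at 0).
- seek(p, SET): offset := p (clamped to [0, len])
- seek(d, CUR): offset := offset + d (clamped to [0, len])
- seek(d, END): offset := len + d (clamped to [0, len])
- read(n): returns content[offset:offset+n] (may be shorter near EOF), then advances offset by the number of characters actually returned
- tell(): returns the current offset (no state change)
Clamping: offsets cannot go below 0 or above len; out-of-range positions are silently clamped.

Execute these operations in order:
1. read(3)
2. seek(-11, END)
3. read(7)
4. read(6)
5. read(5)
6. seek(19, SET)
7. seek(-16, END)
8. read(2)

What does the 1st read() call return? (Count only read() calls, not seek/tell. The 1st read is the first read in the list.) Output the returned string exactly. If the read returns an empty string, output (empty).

After 1 (read(3)): returned 'GOV', offset=3
After 2 (seek(-11, END)): offset=9
After 3 (read(7)): returned 'IC4XO3W', offset=16
After 4 (read(6)): returned 'D12Y', offset=20
After 5 (read(5)): returned '', offset=20
After 6 (seek(19, SET)): offset=19
After 7 (seek(-16, END)): offset=4
After 8 (read(2)): returned '7Y', offset=6

Answer: GOV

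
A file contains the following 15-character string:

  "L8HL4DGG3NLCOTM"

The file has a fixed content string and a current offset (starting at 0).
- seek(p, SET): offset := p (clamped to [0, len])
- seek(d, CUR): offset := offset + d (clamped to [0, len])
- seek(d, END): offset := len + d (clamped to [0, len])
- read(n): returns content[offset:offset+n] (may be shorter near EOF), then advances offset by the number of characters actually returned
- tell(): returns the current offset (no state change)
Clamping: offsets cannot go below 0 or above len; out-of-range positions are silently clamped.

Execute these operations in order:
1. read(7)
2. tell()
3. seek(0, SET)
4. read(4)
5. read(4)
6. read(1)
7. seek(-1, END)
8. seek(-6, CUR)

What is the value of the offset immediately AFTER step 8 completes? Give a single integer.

Answer: 8

Derivation:
After 1 (read(7)): returned 'L8HL4DG', offset=7
After 2 (tell()): offset=7
After 3 (seek(0, SET)): offset=0
After 4 (read(4)): returned 'L8HL', offset=4
After 5 (read(4)): returned '4DGG', offset=8
After 6 (read(1)): returned '3', offset=9
After 7 (seek(-1, END)): offset=14
After 8 (seek(-6, CUR)): offset=8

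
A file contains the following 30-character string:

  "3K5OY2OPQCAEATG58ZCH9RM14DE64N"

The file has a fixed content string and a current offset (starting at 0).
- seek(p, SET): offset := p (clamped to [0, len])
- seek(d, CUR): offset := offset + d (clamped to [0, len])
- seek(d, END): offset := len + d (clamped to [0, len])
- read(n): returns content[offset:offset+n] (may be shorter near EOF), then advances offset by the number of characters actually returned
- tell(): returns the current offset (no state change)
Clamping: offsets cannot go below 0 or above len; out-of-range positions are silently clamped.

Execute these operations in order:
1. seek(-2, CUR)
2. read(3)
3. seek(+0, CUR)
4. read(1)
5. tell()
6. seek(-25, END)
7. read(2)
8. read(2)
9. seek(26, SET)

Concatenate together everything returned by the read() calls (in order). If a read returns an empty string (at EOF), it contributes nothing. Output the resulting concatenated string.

After 1 (seek(-2, CUR)): offset=0
After 2 (read(3)): returned '3K5', offset=3
After 3 (seek(+0, CUR)): offset=3
After 4 (read(1)): returned 'O', offset=4
After 5 (tell()): offset=4
After 6 (seek(-25, END)): offset=5
After 7 (read(2)): returned '2O', offset=7
After 8 (read(2)): returned 'PQ', offset=9
After 9 (seek(26, SET)): offset=26

Answer: 3K5O2OPQ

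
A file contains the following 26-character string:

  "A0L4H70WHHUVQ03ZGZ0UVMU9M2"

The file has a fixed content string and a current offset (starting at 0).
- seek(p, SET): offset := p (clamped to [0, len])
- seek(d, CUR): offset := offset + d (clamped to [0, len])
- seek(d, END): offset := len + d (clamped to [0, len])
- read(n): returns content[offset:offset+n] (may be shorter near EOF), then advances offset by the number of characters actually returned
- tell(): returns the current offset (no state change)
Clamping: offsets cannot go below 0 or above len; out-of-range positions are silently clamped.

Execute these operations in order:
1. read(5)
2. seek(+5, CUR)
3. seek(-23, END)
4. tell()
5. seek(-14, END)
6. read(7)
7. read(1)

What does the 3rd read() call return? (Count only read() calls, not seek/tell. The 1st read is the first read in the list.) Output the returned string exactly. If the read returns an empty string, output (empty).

Answer: U

Derivation:
After 1 (read(5)): returned 'A0L4H', offset=5
After 2 (seek(+5, CUR)): offset=10
After 3 (seek(-23, END)): offset=3
After 4 (tell()): offset=3
After 5 (seek(-14, END)): offset=12
After 6 (read(7)): returned 'Q03ZGZ0', offset=19
After 7 (read(1)): returned 'U', offset=20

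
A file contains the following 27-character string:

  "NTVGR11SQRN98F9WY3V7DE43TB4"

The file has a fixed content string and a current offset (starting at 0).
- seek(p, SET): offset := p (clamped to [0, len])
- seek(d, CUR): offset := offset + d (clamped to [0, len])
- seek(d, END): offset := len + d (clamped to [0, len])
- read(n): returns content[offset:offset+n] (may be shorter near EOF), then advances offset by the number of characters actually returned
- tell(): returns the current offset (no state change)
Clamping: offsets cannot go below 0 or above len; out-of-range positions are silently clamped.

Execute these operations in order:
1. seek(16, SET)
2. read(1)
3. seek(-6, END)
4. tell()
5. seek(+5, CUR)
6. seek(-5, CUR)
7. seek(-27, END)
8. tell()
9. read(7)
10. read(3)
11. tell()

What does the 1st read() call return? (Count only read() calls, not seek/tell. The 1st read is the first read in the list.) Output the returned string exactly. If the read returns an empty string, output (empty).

Answer: Y

Derivation:
After 1 (seek(16, SET)): offset=16
After 2 (read(1)): returned 'Y', offset=17
After 3 (seek(-6, END)): offset=21
After 4 (tell()): offset=21
After 5 (seek(+5, CUR)): offset=26
After 6 (seek(-5, CUR)): offset=21
After 7 (seek(-27, END)): offset=0
After 8 (tell()): offset=0
After 9 (read(7)): returned 'NTVGR11', offset=7
After 10 (read(3)): returned 'SQR', offset=10
After 11 (tell()): offset=10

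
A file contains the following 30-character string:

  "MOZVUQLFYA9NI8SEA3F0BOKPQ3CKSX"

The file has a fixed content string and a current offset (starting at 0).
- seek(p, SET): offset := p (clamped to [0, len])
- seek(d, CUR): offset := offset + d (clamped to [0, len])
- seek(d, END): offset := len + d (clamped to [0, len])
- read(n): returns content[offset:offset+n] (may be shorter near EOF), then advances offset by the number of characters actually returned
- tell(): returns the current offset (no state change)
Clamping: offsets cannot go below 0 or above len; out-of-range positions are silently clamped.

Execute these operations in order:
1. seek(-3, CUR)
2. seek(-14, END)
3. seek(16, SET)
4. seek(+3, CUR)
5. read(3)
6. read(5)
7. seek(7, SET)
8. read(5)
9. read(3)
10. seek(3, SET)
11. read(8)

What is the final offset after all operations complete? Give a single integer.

After 1 (seek(-3, CUR)): offset=0
After 2 (seek(-14, END)): offset=16
After 3 (seek(16, SET)): offset=16
After 4 (seek(+3, CUR)): offset=19
After 5 (read(3)): returned '0BO', offset=22
After 6 (read(5)): returned 'KPQ3C', offset=27
After 7 (seek(7, SET)): offset=7
After 8 (read(5)): returned 'FYA9N', offset=12
After 9 (read(3)): returned 'I8S', offset=15
After 10 (seek(3, SET)): offset=3
After 11 (read(8)): returned 'VUQLFYA9', offset=11

Answer: 11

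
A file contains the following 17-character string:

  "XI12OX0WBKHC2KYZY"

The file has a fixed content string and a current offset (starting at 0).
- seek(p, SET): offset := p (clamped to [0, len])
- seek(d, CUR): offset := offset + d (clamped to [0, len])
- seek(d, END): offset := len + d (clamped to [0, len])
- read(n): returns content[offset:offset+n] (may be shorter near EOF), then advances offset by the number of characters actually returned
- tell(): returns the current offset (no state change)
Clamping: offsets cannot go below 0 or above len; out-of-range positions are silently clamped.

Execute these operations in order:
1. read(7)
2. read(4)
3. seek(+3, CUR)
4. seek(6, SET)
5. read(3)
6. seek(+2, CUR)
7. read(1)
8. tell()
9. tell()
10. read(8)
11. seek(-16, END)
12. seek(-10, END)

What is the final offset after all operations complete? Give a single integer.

Answer: 7

Derivation:
After 1 (read(7)): returned 'XI12OX0', offset=7
After 2 (read(4)): returned 'WBKH', offset=11
After 3 (seek(+3, CUR)): offset=14
After 4 (seek(6, SET)): offset=6
After 5 (read(3)): returned '0WB', offset=9
After 6 (seek(+2, CUR)): offset=11
After 7 (read(1)): returned 'C', offset=12
After 8 (tell()): offset=12
After 9 (tell()): offset=12
After 10 (read(8)): returned '2KYZY', offset=17
After 11 (seek(-16, END)): offset=1
After 12 (seek(-10, END)): offset=7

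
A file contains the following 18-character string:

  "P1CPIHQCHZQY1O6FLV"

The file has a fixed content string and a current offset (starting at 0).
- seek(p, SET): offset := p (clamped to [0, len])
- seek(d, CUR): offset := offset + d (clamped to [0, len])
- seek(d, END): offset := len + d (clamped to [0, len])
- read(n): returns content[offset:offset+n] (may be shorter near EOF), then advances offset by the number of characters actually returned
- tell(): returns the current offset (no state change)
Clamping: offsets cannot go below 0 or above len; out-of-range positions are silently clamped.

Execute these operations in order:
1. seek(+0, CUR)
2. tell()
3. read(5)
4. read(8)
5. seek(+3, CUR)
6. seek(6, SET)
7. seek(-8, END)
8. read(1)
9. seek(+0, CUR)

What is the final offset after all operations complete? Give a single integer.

After 1 (seek(+0, CUR)): offset=0
After 2 (tell()): offset=0
After 3 (read(5)): returned 'P1CPI', offset=5
After 4 (read(8)): returned 'HQCHZQY1', offset=13
After 5 (seek(+3, CUR)): offset=16
After 6 (seek(6, SET)): offset=6
After 7 (seek(-8, END)): offset=10
After 8 (read(1)): returned 'Q', offset=11
After 9 (seek(+0, CUR)): offset=11

Answer: 11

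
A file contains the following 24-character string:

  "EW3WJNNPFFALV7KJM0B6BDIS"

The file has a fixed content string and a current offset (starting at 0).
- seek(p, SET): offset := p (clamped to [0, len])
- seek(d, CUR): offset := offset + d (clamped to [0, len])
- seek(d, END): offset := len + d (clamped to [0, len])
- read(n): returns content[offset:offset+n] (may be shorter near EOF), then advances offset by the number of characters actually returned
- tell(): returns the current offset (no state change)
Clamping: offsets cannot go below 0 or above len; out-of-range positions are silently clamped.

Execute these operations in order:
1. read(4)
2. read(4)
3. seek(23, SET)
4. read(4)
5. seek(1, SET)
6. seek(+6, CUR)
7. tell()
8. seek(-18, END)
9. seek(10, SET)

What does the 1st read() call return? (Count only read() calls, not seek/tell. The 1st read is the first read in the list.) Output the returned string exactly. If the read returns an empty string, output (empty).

Answer: EW3W

Derivation:
After 1 (read(4)): returned 'EW3W', offset=4
After 2 (read(4)): returned 'JNNP', offset=8
After 3 (seek(23, SET)): offset=23
After 4 (read(4)): returned 'S', offset=24
After 5 (seek(1, SET)): offset=1
After 6 (seek(+6, CUR)): offset=7
After 7 (tell()): offset=7
After 8 (seek(-18, END)): offset=6
After 9 (seek(10, SET)): offset=10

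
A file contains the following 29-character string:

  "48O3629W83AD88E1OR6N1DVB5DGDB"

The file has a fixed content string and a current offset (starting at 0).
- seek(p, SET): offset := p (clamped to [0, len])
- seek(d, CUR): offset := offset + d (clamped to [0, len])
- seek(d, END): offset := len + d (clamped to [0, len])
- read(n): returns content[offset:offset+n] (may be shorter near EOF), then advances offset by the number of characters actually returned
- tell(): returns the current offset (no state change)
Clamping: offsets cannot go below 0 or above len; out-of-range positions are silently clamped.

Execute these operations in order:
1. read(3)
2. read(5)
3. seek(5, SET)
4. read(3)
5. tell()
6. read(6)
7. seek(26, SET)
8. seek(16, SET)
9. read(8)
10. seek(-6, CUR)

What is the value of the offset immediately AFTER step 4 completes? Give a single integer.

After 1 (read(3)): returned '48O', offset=3
After 2 (read(5)): returned '3629W', offset=8
After 3 (seek(5, SET)): offset=5
After 4 (read(3)): returned '29W', offset=8

Answer: 8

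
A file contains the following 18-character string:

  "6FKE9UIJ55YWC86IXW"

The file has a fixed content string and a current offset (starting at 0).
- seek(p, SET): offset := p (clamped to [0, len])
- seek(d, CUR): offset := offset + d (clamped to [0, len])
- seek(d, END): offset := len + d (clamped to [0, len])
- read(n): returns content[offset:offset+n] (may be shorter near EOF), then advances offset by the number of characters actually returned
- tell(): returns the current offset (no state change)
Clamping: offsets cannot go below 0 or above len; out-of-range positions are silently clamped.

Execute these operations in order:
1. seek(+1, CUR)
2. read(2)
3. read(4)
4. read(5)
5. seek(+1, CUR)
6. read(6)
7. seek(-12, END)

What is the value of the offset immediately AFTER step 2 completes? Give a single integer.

Answer: 3

Derivation:
After 1 (seek(+1, CUR)): offset=1
After 2 (read(2)): returned 'FK', offset=3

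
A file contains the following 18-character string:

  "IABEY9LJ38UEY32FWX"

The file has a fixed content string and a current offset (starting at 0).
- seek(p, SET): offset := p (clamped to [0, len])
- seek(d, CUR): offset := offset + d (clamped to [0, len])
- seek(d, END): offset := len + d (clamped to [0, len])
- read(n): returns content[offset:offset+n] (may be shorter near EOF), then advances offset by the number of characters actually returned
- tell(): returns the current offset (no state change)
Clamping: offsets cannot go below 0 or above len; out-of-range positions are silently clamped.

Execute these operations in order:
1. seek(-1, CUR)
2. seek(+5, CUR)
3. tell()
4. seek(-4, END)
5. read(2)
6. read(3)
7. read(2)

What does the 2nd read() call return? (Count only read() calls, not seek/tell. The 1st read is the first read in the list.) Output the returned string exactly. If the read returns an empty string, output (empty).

Answer: WX

Derivation:
After 1 (seek(-1, CUR)): offset=0
After 2 (seek(+5, CUR)): offset=5
After 3 (tell()): offset=5
After 4 (seek(-4, END)): offset=14
After 5 (read(2)): returned '2F', offset=16
After 6 (read(3)): returned 'WX', offset=18
After 7 (read(2)): returned '', offset=18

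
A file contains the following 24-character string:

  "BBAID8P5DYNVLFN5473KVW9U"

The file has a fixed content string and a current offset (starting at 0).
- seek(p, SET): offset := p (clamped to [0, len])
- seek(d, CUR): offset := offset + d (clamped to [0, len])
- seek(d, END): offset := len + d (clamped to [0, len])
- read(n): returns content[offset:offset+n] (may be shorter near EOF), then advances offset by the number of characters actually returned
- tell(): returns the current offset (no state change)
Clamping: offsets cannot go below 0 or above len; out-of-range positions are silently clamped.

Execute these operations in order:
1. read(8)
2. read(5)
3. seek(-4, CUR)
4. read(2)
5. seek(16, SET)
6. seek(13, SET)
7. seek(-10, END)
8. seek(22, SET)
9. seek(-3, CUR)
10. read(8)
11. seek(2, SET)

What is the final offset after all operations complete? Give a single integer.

After 1 (read(8)): returned 'BBAID8P5', offset=8
After 2 (read(5)): returned 'DYNVL', offset=13
After 3 (seek(-4, CUR)): offset=9
After 4 (read(2)): returned 'YN', offset=11
After 5 (seek(16, SET)): offset=16
After 6 (seek(13, SET)): offset=13
After 7 (seek(-10, END)): offset=14
After 8 (seek(22, SET)): offset=22
After 9 (seek(-3, CUR)): offset=19
After 10 (read(8)): returned 'KVW9U', offset=24
After 11 (seek(2, SET)): offset=2

Answer: 2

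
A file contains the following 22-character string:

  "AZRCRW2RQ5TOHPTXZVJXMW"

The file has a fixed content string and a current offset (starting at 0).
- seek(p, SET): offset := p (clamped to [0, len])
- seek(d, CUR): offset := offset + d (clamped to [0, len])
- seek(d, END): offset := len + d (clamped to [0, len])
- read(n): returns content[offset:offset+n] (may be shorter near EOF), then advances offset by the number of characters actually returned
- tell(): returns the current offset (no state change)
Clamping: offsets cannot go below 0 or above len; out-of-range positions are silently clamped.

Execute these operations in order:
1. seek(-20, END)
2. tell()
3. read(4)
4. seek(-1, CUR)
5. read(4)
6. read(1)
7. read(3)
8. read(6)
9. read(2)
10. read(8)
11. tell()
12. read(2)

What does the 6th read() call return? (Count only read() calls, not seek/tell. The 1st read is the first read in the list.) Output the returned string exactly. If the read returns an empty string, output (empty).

After 1 (seek(-20, END)): offset=2
After 2 (tell()): offset=2
After 3 (read(4)): returned 'RCRW', offset=6
After 4 (seek(-1, CUR)): offset=5
After 5 (read(4)): returned 'W2RQ', offset=9
After 6 (read(1)): returned '5', offset=10
After 7 (read(3)): returned 'TOH', offset=13
After 8 (read(6)): returned 'PTXZVJ', offset=19
After 9 (read(2)): returned 'XM', offset=21
After 10 (read(8)): returned 'W', offset=22
After 11 (tell()): offset=22
After 12 (read(2)): returned '', offset=22

Answer: XM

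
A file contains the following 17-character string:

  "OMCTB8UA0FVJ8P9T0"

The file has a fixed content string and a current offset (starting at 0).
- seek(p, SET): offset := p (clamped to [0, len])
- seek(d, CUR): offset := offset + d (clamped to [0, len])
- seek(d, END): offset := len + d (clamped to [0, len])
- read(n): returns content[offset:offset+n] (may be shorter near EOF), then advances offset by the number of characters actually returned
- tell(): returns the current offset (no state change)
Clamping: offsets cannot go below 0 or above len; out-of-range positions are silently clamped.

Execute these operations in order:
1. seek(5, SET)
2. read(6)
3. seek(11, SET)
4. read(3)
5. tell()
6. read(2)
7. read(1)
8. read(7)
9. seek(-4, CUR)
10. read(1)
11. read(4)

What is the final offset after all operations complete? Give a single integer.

Answer: 17

Derivation:
After 1 (seek(5, SET)): offset=5
After 2 (read(6)): returned '8UA0FV', offset=11
After 3 (seek(11, SET)): offset=11
After 4 (read(3)): returned 'J8P', offset=14
After 5 (tell()): offset=14
After 6 (read(2)): returned '9T', offset=16
After 7 (read(1)): returned '0', offset=17
After 8 (read(7)): returned '', offset=17
After 9 (seek(-4, CUR)): offset=13
After 10 (read(1)): returned 'P', offset=14
After 11 (read(4)): returned '9T0', offset=17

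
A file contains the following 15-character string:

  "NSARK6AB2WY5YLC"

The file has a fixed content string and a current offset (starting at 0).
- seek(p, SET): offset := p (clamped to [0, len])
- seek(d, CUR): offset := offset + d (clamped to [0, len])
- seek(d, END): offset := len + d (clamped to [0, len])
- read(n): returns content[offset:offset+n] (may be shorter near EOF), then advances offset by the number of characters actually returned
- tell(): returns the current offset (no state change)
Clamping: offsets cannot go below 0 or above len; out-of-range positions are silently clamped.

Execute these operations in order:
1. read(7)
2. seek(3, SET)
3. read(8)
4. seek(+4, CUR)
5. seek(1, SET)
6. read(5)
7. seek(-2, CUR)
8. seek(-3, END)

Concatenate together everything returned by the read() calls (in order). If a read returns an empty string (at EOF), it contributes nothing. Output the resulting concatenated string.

After 1 (read(7)): returned 'NSARK6A', offset=7
After 2 (seek(3, SET)): offset=3
After 3 (read(8)): returned 'RK6AB2WY', offset=11
After 4 (seek(+4, CUR)): offset=15
After 5 (seek(1, SET)): offset=1
After 6 (read(5)): returned 'SARK6', offset=6
After 7 (seek(-2, CUR)): offset=4
After 8 (seek(-3, END)): offset=12

Answer: NSARK6ARK6AB2WYSARK6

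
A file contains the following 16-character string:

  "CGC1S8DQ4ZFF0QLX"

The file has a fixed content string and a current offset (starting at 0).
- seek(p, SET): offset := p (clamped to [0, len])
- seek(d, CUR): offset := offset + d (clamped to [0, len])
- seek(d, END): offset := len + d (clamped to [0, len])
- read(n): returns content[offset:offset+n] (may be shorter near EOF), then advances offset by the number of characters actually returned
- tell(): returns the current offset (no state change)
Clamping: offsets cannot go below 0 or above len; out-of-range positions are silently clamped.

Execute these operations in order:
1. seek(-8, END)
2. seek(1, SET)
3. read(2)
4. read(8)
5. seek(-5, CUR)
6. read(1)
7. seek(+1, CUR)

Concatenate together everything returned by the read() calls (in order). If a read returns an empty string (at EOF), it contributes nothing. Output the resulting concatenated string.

After 1 (seek(-8, END)): offset=8
After 2 (seek(1, SET)): offset=1
After 3 (read(2)): returned 'GC', offset=3
After 4 (read(8)): returned '1S8DQ4ZF', offset=11
After 5 (seek(-5, CUR)): offset=6
After 6 (read(1)): returned 'D', offset=7
After 7 (seek(+1, CUR)): offset=8

Answer: GC1S8DQ4ZFD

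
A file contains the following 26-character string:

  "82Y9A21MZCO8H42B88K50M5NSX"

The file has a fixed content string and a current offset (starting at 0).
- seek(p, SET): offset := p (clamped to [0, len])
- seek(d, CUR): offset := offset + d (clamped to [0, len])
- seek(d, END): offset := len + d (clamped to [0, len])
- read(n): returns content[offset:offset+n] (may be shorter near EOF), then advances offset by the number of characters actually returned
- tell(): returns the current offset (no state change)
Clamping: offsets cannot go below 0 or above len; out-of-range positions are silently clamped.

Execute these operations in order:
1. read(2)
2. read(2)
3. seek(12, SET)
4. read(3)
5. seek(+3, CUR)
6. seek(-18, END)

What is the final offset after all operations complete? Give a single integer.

Answer: 8

Derivation:
After 1 (read(2)): returned '82', offset=2
After 2 (read(2)): returned 'Y9', offset=4
After 3 (seek(12, SET)): offset=12
After 4 (read(3)): returned 'H42', offset=15
After 5 (seek(+3, CUR)): offset=18
After 6 (seek(-18, END)): offset=8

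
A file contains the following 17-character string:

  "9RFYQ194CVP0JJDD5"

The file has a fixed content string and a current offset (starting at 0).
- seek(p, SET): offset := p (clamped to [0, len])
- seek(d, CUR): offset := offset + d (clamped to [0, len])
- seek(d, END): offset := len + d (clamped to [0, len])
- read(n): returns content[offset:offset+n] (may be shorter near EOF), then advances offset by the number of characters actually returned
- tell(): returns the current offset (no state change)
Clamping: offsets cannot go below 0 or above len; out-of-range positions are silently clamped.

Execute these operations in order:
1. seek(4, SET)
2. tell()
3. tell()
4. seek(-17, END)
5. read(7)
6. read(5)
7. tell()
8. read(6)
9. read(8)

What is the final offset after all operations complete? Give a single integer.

After 1 (seek(4, SET)): offset=4
After 2 (tell()): offset=4
After 3 (tell()): offset=4
After 4 (seek(-17, END)): offset=0
After 5 (read(7)): returned '9RFYQ19', offset=7
After 6 (read(5)): returned '4CVP0', offset=12
After 7 (tell()): offset=12
After 8 (read(6)): returned 'JJDD5', offset=17
After 9 (read(8)): returned '', offset=17

Answer: 17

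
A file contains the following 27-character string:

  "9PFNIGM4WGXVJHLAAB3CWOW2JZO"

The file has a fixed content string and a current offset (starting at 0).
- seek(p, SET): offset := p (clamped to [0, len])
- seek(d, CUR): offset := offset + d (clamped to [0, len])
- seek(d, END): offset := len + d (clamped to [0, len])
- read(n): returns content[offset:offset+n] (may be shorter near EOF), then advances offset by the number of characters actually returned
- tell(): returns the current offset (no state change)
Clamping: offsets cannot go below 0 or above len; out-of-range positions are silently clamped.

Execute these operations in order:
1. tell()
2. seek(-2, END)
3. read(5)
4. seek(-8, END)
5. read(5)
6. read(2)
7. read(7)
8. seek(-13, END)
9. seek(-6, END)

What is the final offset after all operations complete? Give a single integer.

After 1 (tell()): offset=0
After 2 (seek(-2, END)): offset=25
After 3 (read(5)): returned 'ZO', offset=27
After 4 (seek(-8, END)): offset=19
After 5 (read(5)): returned 'CWOW2', offset=24
After 6 (read(2)): returned 'JZ', offset=26
After 7 (read(7)): returned 'O', offset=27
After 8 (seek(-13, END)): offset=14
After 9 (seek(-6, END)): offset=21

Answer: 21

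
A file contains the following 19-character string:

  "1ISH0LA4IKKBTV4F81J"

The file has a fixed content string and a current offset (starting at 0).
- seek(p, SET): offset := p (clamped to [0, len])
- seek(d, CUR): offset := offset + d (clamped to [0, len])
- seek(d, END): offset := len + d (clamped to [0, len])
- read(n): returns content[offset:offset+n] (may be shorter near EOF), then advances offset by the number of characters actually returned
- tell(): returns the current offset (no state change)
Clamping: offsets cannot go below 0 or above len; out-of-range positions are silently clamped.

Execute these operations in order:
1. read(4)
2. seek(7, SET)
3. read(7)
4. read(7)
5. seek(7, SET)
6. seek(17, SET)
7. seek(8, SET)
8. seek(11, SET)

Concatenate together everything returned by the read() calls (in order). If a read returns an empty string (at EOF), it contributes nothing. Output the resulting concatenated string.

After 1 (read(4)): returned '1ISH', offset=4
After 2 (seek(7, SET)): offset=7
After 3 (read(7)): returned '4IKKBTV', offset=14
After 4 (read(7)): returned '4F81J', offset=19
After 5 (seek(7, SET)): offset=7
After 6 (seek(17, SET)): offset=17
After 7 (seek(8, SET)): offset=8
After 8 (seek(11, SET)): offset=11

Answer: 1ISH4IKKBTV4F81J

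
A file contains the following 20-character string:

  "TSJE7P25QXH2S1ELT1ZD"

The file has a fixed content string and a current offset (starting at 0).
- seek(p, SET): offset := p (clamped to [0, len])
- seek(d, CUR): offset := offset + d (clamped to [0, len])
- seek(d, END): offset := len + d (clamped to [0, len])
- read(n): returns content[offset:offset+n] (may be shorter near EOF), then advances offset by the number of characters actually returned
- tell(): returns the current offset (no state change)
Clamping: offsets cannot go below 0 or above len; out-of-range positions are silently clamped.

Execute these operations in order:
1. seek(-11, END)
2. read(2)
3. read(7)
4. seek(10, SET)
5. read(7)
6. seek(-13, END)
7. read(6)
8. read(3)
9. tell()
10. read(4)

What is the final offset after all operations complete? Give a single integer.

After 1 (seek(-11, END)): offset=9
After 2 (read(2)): returned 'XH', offset=11
After 3 (read(7)): returned '2S1ELT1', offset=18
After 4 (seek(10, SET)): offset=10
After 5 (read(7)): returned 'H2S1ELT', offset=17
After 6 (seek(-13, END)): offset=7
After 7 (read(6)): returned '5QXH2S', offset=13
After 8 (read(3)): returned '1EL', offset=16
After 9 (tell()): offset=16
After 10 (read(4)): returned 'T1ZD', offset=20

Answer: 20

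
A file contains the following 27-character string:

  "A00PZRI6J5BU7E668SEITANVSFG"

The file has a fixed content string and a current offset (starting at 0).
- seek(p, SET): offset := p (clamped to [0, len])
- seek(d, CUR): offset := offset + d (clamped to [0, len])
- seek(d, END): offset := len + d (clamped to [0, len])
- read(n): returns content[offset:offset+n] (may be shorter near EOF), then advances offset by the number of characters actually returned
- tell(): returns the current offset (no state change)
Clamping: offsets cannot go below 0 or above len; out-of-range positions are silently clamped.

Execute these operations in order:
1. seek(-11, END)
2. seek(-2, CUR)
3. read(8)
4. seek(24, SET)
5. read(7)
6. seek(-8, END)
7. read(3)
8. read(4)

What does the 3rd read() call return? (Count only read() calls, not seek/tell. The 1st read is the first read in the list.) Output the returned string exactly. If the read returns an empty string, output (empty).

Answer: ITA

Derivation:
After 1 (seek(-11, END)): offset=16
After 2 (seek(-2, CUR)): offset=14
After 3 (read(8)): returned '668SEITA', offset=22
After 4 (seek(24, SET)): offset=24
After 5 (read(7)): returned 'SFG', offset=27
After 6 (seek(-8, END)): offset=19
After 7 (read(3)): returned 'ITA', offset=22
After 8 (read(4)): returned 'NVSF', offset=26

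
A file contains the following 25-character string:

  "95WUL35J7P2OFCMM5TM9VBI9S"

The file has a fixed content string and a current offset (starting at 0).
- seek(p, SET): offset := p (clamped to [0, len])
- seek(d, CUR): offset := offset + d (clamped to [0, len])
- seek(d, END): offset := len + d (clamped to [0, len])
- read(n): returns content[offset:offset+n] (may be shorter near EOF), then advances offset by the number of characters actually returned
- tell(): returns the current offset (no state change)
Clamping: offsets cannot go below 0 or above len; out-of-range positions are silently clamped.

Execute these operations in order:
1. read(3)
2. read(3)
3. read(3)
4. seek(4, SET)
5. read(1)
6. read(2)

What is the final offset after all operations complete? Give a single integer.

Answer: 7

Derivation:
After 1 (read(3)): returned '95W', offset=3
After 2 (read(3)): returned 'UL3', offset=6
After 3 (read(3)): returned '5J7', offset=9
After 4 (seek(4, SET)): offset=4
After 5 (read(1)): returned 'L', offset=5
After 6 (read(2)): returned '35', offset=7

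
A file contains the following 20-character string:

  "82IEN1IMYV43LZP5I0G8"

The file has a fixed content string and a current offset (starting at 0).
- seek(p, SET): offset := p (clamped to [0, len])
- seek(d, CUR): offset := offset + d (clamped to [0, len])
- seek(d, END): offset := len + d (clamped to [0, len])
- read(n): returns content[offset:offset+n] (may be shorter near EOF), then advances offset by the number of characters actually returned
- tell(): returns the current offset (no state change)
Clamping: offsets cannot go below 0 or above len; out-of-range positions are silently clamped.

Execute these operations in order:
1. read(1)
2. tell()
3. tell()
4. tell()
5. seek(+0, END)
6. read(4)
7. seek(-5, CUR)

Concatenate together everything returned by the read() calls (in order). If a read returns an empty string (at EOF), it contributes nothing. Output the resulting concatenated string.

Answer: 8

Derivation:
After 1 (read(1)): returned '8', offset=1
After 2 (tell()): offset=1
After 3 (tell()): offset=1
After 4 (tell()): offset=1
After 5 (seek(+0, END)): offset=20
After 6 (read(4)): returned '', offset=20
After 7 (seek(-5, CUR)): offset=15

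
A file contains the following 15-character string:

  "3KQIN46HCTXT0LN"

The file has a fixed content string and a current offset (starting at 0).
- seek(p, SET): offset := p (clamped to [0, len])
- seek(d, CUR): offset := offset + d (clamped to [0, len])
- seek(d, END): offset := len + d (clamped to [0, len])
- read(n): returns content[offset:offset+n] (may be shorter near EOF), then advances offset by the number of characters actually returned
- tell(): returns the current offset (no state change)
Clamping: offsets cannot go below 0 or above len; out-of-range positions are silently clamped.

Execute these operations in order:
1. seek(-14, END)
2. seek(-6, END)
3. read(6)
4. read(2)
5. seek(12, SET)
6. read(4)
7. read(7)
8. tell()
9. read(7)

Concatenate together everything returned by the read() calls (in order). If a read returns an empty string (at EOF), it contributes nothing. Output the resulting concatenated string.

After 1 (seek(-14, END)): offset=1
After 2 (seek(-6, END)): offset=9
After 3 (read(6)): returned 'TXT0LN', offset=15
After 4 (read(2)): returned '', offset=15
After 5 (seek(12, SET)): offset=12
After 6 (read(4)): returned '0LN', offset=15
After 7 (read(7)): returned '', offset=15
After 8 (tell()): offset=15
After 9 (read(7)): returned '', offset=15

Answer: TXT0LN0LN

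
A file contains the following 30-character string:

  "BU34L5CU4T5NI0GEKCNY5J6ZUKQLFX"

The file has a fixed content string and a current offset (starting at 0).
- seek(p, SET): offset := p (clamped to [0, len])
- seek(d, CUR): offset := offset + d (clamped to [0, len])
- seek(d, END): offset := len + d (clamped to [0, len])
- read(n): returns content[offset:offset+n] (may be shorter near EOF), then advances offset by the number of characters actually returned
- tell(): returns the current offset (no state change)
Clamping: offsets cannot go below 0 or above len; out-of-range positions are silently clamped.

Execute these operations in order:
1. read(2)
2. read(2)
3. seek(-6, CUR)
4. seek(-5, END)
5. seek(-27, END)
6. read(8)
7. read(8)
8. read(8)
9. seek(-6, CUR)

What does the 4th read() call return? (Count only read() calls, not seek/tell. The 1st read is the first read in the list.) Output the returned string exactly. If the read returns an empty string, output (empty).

Answer: NI0GEKCN

Derivation:
After 1 (read(2)): returned 'BU', offset=2
After 2 (read(2)): returned '34', offset=4
After 3 (seek(-6, CUR)): offset=0
After 4 (seek(-5, END)): offset=25
After 5 (seek(-27, END)): offset=3
After 6 (read(8)): returned '4L5CU4T5', offset=11
After 7 (read(8)): returned 'NI0GEKCN', offset=19
After 8 (read(8)): returned 'Y5J6ZUKQ', offset=27
After 9 (seek(-6, CUR)): offset=21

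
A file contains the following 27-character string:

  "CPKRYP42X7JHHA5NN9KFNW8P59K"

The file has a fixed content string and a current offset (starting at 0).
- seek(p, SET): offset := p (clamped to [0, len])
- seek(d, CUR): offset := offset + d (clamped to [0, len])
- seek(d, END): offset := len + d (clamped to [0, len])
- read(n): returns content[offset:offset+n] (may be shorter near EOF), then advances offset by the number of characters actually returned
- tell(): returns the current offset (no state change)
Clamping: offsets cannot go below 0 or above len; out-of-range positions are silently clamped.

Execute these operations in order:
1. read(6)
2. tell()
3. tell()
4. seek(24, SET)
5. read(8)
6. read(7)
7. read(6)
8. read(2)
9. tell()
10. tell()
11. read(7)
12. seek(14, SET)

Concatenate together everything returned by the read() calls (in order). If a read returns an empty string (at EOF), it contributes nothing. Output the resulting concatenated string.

Answer: CPKRYP59K

Derivation:
After 1 (read(6)): returned 'CPKRYP', offset=6
After 2 (tell()): offset=6
After 3 (tell()): offset=6
After 4 (seek(24, SET)): offset=24
After 5 (read(8)): returned '59K', offset=27
After 6 (read(7)): returned '', offset=27
After 7 (read(6)): returned '', offset=27
After 8 (read(2)): returned '', offset=27
After 9 (tell()): offset=27
After 10 (tell()): offset=27
After 11 (read(7)): returned '', offset=27
After 12 (seek(14, SET)): offset=14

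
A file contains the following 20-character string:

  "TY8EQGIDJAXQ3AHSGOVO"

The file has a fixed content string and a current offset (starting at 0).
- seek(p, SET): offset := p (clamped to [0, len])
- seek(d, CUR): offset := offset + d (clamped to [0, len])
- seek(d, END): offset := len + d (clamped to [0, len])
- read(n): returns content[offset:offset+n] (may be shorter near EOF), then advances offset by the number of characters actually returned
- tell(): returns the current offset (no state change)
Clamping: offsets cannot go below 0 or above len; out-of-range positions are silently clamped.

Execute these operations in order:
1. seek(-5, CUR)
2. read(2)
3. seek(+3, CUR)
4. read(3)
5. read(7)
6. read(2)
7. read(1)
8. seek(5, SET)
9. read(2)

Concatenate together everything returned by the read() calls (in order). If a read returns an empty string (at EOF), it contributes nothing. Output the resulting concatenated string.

Answer: TYGIDJAXQ3AHSGOGI

Derivation:
After 1 (seek(-5, CUR)): offset=0
After 2 (read(2)): returned 'TY', offset=2
After 3 (seek(+3, CUR)): offset=5
After 4 (read(3)): returned 'GID', offset=8
After 5 (read(7)): returned 'JAXQ3AH', offset=15
After 6 (read(2)): returned 'SG', offset=17
After 7 (read(1)): returned 'O', offset=18
After 8 (seek(5, SET)): offset=5
After 9 (read(2)): returned 'GI', offset=7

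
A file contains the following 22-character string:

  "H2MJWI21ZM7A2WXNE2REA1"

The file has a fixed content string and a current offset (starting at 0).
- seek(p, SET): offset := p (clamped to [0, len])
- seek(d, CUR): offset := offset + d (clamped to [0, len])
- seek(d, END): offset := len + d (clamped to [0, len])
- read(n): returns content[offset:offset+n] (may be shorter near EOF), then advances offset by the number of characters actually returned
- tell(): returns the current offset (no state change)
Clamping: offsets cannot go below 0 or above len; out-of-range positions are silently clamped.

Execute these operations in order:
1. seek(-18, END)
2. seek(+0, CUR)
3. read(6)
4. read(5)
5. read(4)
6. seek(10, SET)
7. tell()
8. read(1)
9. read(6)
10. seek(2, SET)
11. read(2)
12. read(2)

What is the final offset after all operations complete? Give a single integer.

After 1 (seek(-18, END)): offset=4
After 2 (seek(+0, CUR)): offset=4
After 3 (read(6)): returned 'WI21ZM', offset=10
After 4 (read(5)): returned '7A2WX', offset=15
After 5 (read(4)): returned 'NE2R', offset=19
After 6 (seek(10, SET)): offset=10
After 7 (tell()): offset=10
After 8 (read(1)): returned '7', offset=11
After 9 (read(6)): returned 'A2WXNE', offset=17
After 10 (seek(2, SET)): offset=2
After 11 (read(2)): returned 'MJ', offset=4
After 12 (read(2)): returned 'WI', offset=6

Answer: 6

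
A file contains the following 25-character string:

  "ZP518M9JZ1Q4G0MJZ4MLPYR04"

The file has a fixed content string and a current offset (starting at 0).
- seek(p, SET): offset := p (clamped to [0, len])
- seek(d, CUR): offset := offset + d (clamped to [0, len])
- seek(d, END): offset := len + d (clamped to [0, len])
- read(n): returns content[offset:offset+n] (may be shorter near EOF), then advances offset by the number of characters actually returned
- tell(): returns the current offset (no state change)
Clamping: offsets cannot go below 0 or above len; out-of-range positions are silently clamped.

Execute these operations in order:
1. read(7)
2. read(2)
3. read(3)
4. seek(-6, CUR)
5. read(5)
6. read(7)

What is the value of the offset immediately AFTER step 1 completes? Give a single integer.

After 1 (read(7)): returned 'ZP518M9', offset=7

Answer: 7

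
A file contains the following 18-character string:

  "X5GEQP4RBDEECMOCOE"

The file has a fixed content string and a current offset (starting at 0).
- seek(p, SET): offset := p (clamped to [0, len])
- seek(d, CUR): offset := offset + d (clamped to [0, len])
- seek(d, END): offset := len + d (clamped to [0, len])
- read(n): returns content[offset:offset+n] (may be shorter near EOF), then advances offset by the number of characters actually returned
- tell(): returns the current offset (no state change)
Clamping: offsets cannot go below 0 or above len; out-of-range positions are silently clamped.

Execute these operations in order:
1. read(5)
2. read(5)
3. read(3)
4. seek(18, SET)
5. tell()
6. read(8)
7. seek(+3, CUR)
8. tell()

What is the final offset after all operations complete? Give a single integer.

After 1 (read(5)): returned 'X5GEQ', offset=5
After 2 (read(5)): returned 'P4RBD', offset=10
After 3 (read(3)): returned 'EEC', offset=13
After 4 (seek(18, SET)): offset=18
After 5 (tell()): offset=18
After 6 (read(8)): returned '', offset=18
After 7 (seek(+3, CUR)): offset=18
After 8 (tell()): offset=18

Answer: 18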